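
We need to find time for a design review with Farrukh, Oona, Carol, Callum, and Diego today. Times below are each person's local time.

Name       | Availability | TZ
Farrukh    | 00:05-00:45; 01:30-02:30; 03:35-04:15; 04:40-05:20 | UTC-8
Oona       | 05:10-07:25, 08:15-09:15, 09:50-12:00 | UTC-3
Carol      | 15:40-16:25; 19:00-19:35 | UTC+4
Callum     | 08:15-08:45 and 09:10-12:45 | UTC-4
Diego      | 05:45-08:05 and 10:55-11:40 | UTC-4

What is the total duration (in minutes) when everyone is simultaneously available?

Farrukh in UTC: 08:05-08:45, 09:30-10:30, 11:35-12:15, 12:40-13:20 (add 8h to convert from UTC-8).
Oona in UTC: 08:10-10:25, 11:15-12:15, 12:50-15:00 (add 3h to convert from UTC-3).
Carol in UTC: 11:40-12:25, 15:00-15:35 (subtract 4h to convert from UTC+4).
Callum in UTC: 12:15-12:45, 13:10-16:45 (add 4h to convert from UTC-4).
Diego in UTC: 09:45-12:05, 14:55-15:40 (add 4h to convert from UTC-4).
Farrukh ∩ Oona: 08:10-08:45, 09:30-10:25, 11:35-12:15, 12:50-13:20.
Farrukh ∩ Oona ∩ Carol: 11:40-12:15.
Farrukh ∩ Oona ∩ Carol ∩ Callum: ∅.
Farrukh ∩ Oona ∩ Carol ∩ Callum ∩ Diego: ∅.
There is no time when everyone is free.
There is no common window, so the total is 0 minutes.

0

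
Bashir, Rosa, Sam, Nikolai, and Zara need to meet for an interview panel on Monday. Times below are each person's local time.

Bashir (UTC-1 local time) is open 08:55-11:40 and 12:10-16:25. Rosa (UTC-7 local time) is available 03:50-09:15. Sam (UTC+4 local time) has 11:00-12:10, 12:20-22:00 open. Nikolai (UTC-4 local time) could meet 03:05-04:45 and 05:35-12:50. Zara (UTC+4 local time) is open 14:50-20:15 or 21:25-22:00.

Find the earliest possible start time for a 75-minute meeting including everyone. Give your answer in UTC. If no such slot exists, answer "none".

10:50

Bashir in UTC: 09:55-12:40, 13:10-17:25 (add 1h to convert from UTC-1).
Rosa in UTC: 10:50-16:15 (add 7h to convert from UTC-7).
Sam in UTC: 07:00-08:10, 08:20-18:00 (subtract 4h to convert from UTC+4).
Nikolai in UTC: 07:05-08:45, 09:35-16:50 (add 4h to convert from UTC-4).
Zara in UTC: 10:50-16:15, 17:25-18:00 (subtract 4h to convert from UTC+4).
Bashir ∩ Rosa: 10:50-12:40, 13:10-16:15.
Bashir ∩ Rosa ∩ Sam: 10:50-12:40, 13:10-16:15.
Bashir ∩ Rosa ∩ Sam ∩ Nikolai: 10:50-12:40, 13:10-16:15.
Bashir ∩ Rosa ∩ Sam ∩ Nikolai ∩ Zara: 10:50-12:40, 13:10-16:15.
So the common availability across everyone is 10:50-12:40, 13:10-16:15.
The first common window of at least 75 minutes is 10:50-12:40, so the earliest start is 10:50.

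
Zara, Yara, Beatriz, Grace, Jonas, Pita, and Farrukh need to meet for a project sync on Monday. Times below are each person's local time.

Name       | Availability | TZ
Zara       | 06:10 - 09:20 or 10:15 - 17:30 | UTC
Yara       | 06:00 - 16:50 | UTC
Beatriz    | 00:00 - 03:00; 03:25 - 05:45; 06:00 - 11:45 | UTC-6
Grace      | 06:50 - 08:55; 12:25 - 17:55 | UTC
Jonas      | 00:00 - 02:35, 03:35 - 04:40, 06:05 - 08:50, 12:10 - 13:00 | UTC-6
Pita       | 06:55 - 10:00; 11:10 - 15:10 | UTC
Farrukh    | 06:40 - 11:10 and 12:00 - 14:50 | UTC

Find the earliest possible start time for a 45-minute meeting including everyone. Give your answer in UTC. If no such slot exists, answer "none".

Zara in UTC: 06:10-09:20, 10:15-17:30.
Yara in UTC: 06:00-16:50.
Beatriz in UTC: 06:00-09:00, 09:25-11:45, 12:00-17:45 (add 6h to convert from UTC-6).
Grace in UTC: 06:50-08:55, 12:25-17:55.
Jonas in UTC: 06:00-08:35, 09:35-10:40, 12:05-14:50, 18:10-19:00 (add 6h to convert from UTC-6).
Pita in UTC: 06:55-10:00, 11:10-15:10.
Farrukh in UTC: 06:40-11:10, 12:00-14:50.
Zara ∩ Yara: 06:10-09:20, 10:15-16:50.
Zara ∩ Yara ∩ Beatriz: 06:10-09:00, 10:15-11:45, 12:00-16:50.
Zara ∩ Yara ∩ Beatriz ∩ Grace: 06:50-08:55, 12:25-16:50.
Zara ∩ Yara ∩ Beatriz ∩ Grace ∩ Jonas: 06:50-08:35, 12:25-14:50.
Zara ∩ Yara ∩ Beatriz ∩ Grace ∩ Jonas ∩ Pita: 06:55-08:35, 12:25-14:50.
Zara ∩ Yara ∩ Beatriz ∩ Grace ∩ Jonas ∩ Pita ∩ Farrukh: 06:55-08:35, 12:25-14:50.
Those are the intersection windows.
The first common window of at least 45 minutes is 06:55-08:35, so the earliest start is 06:55.

06:55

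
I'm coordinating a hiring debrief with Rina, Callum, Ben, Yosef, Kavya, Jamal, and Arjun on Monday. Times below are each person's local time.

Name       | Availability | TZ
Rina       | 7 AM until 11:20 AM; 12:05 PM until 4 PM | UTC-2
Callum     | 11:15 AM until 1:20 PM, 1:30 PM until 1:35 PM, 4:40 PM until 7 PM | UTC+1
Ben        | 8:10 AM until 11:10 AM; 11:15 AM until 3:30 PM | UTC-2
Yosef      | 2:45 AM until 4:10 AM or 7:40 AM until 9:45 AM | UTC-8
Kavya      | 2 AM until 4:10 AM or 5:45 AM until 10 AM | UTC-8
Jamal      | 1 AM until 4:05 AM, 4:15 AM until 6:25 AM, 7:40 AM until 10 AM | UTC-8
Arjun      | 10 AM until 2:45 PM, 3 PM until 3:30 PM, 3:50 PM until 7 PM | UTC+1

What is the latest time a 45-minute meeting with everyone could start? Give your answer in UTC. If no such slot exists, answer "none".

16:45

Rina in UTC: 09:00-13:20, 14:05-18:00 (add 2h to convert from UTC-2).
Callum in UTC: 10:15-12:20, 12:30-12:35, 15:40-18:00 (subtract 1h to convert from UTC+1).
Ben in UTC: 10:10-13:10, 13:15-17:30 (add 2h to convert from UTC-2).
Yosef in UTC: 10:45-12:10, 15:40-17:45 (add 8h to convert from UTC-8).
Kavya in UTC: 10:00-12:10, 13:45-18:00 (add 8h to convert from UTC-8).
Jamal in UTC: 09:00-12:05, 12:15-14:25, 15:40-18:00 (add 8h to convert from UTC-8).
Arjun in UTC: 09:00-13:45, 14:00-14:30, 14:50-18:00 (subtract 1h to convert from UTC+1).
Rina ∩ Callum: 10:15-12:20, 12:30-12:35, 15:40-18:00.
Rina ∩ Callum ∩ Ben: 10:15-12:20, 12:30-12:35, 15:40-17:30.
Rina ∩ Callum ∩ Ben ∩ Yosef: 10:45-12:10, 15:40-17:30.
Rina ∩ Callum ∩ Ben ∩ Yosef ∩ Kavya: 10:45-12:10, 15:40-17:30.
Rina ∩ Callum ∩ Ben ∩ Yosef ∩ Kavya ∩ Jamal: 10:45-12:05, 15:40-17:30.
Rina ∩ Callum ∩ Ben ∩ Yosef ∩ Kavya ∩ Jamal ∩ Arjun: 10:45-12:05, 15:40-17:30.
The last common window of at least 45 minutes is 15:40-17:30; a 45-minute meeting can start as late as 16:45 and still end by 17:30.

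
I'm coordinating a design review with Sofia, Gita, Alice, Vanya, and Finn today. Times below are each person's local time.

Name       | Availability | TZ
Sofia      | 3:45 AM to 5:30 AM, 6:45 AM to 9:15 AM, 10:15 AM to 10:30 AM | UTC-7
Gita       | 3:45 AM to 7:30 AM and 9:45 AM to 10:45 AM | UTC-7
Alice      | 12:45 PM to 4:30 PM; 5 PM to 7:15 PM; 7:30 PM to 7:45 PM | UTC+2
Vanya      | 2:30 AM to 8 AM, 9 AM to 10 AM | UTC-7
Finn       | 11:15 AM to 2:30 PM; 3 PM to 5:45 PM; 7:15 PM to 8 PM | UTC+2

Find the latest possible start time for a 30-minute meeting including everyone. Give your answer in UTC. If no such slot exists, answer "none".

Sofia in UTC: 10:45-12:30, 13:45-16:15, 17:15-17:30 (add 7h to convert from UTC-7).
Gita in UTC: 10:45-14:30, 16:45-17:45 (add 7h to convert from UTC-7).
Alice in UTC: 10:45-14:30, 15:00-17:15, 17:30-17:45 (subtract 2h to convert from UTC+2).
Vanya in UTC: 09:30-15:00, 16:00-17:00 (add 7h to convert from UTC-7).
Finn in UTC: 09:15-12:30, 13:00-15:45, 17:15-18:00 (subtract 2h to convert from UTC+2).
Sofia ∩ Gita: 10:45-12:30, 13:45-14:30, 17:15-17:30.
Sofia ∩ Gita ∩ Alice: 10:45-12:30, 13:45-14:30.
Sofia ∩ Gita ∩ Alice ∩ Vanya: 10:45-12:30, 13:45-14:30.
Sofia ∩ Gita ∩ Alice ∩ Vanya ∩ Finn: 10:45-12:30, 13:45-14:30.
So the common availability across everyone is 10:45-12:30, 13:45-14:30.
The last common window of at least 30 minutes is 13:45-14:30; a 30-minute meeting can start as late as 14:00 and still end by 14:30.

14:00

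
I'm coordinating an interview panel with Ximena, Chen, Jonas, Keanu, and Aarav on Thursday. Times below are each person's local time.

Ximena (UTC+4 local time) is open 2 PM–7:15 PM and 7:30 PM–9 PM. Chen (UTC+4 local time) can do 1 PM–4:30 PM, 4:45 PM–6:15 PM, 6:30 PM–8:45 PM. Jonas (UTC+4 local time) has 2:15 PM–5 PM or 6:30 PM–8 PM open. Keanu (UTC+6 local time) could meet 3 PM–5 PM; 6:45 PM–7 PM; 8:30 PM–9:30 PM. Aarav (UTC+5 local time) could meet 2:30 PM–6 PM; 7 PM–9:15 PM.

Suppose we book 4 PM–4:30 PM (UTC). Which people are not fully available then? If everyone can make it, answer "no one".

Ximena in UTC: 10:00-15:15, 15:30-17:00 (subtract 4h to convert from UTC+4).
Chen in UTC: 09:00-12:30, 12:45-14:15, 14:30-16:45 (subtract 4h to convert from UTC+4).
Jonas in UTC: 10:15-13:00, 14:30-16:00 (subtract 4h to convert from UTC+4).
Keanu in UTC: 09:00-11:00, 12:45-13:00, 14:30-15:30 (subtract 6h to convert from UTC+6).
Aarav in UTC: 09:30-13:00, 14:00-16:15 (subtract 5h to convert from UTC+5).
Ximena: free for 16:00-16:30. Chen: free for 16:00-16:30. Jonas: not fully free for 16:00-16:30. Keanu: not fully free for 16:00-16:30. Aarav: not fully free for 16:00-16:30.

Aarav, Jonas, Keanu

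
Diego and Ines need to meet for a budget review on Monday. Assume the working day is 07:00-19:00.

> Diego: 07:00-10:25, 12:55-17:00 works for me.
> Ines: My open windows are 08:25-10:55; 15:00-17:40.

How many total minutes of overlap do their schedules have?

240

Diego ∩ Ines: 08:25-10:25, 15:00-17:00.
So the common availability across everyone is 08:25-10:25, 15:00-17:00.
Summing the common windows: 120 + 120 = 240 minutes.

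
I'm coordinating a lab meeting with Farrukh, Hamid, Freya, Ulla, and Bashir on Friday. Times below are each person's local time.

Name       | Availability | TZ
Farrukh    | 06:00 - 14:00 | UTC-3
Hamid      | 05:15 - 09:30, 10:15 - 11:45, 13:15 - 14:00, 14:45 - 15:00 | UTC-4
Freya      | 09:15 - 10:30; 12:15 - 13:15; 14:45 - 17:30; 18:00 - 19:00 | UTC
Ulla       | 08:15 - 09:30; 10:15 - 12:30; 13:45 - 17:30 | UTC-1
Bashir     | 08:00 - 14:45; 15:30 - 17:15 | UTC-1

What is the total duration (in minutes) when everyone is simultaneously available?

195

Farrukh in UTC: 09:00-17:00 (add 3h to convert from UTC-3).
Hamid in UTC: 09:15-13:30, 14:15-15:45, 17:15-18:00, 18:45-19:00 (add 4h to convert from UTC-4).
Freya in UTC: 09:15-10:30, 12:15-13:15, 14:45-17:30, 18:00-19:00.
Ulla in UTC: 09:15-10:30, 11:15-13:30, 14:45-18:30 (add 1h to convert from UTC-1).
Bashir in UTC: 09:00-15:45, 16:30-18:15 (add 1h to convert from UTC-1).
Farrukh ∩ Hamid: 09:15-13:30, 14:15-15:45.
Farrukh ∩ Hamid ∩ Freya: 09:15-10:30, 12:15-13:15, 14:45-15:45.
Farrukh ∩ Hamid ∩ Freya ∩ Ulla: 09:15-10:30, 12:15-13:15, 14:45-15:45.
Farrukh ∩ Hamid ∩ Freya ∩ Ulla ∩ Bashir: 09:15-10:30, 12:15-13:15, 14:45-15:45.
Summing the common windows: 75 + 60 + 60 = 195 minutes.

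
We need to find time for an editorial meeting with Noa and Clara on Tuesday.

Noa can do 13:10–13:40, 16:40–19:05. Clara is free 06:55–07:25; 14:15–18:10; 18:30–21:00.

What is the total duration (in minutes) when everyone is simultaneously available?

Noa ∩ Clara: 16:40-18:10, 18:30-19:05.
Summing the common windows: 90 + 35 = 125 minutes.

125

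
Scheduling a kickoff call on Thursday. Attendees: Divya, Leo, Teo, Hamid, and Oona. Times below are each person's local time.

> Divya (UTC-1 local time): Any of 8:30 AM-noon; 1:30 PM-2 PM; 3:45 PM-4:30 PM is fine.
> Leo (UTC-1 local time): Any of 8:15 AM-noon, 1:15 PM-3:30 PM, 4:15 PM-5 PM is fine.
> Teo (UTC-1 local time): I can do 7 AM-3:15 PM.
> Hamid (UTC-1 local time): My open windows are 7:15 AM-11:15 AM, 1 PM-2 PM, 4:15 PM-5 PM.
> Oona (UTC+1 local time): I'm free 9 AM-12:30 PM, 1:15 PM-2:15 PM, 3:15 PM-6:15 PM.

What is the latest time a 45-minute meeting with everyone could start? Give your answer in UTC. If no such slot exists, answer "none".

Divya in UTC: 09:30-13:00, 14:30-15:00, 16:45-17:30 (add 1h to convert from UTC-1).
Leo in UTC: 09:15-13:00, 14:15-16:30, 17:15-18:00 (add 1h to convert from UTC-1).
Teo in UTC: 08:00-16:15 (add 1h to convert from UTC-1).
Hamid in UTC: 08:15-12:15, 14:00-15:00, 17:15-18:00 (add 1h to convert from UTC-1).
Oona in UTC: 08:00-11:30, 12:15-13:15, 14:15-17:15 (subtract 1h to convert from UTC+1).
Divya ∩ Leo: 09:30-13:00, 14:30-15:00, 17:15-17:30.
Divya ∩ Leo ∩ Teo: 09:30-13:00, 14:30-15:00.
Divya ∩ Leo ∩ Teo ∩ Hamid: 09:30-12:15, 14:30-15:00.
Divya ∩ Leo ∩ Teo ∩ Hamid ∩ Oona: 09:30-11:30, 14:30-15:00.
The last common window of at least 45 minutes is 09:30-11:30; a 45-minute meeting can start as late as 10:45 and still end by 11:30.

10:45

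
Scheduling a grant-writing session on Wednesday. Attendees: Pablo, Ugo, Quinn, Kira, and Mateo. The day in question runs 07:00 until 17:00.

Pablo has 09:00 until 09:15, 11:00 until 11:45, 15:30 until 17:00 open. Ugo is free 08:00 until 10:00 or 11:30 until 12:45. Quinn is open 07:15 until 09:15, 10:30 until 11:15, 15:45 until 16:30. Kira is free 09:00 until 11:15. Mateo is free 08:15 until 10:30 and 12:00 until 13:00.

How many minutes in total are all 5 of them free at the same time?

Pablo ∩ Ugo: 09:00-09:15, 11:30-11:45.
Pablo ∩ Ugo ∩ Quinn: 09:00-09:15.
Pablo ∩ Ugo ∩ Quinn ∩ Kira: 09:00-09:15.
Pablo ∩ Ugo ∩ Quinn ∩ Kira ∩ Mateo: 09:00-09:15.
That's a single block of 15 minutes.

15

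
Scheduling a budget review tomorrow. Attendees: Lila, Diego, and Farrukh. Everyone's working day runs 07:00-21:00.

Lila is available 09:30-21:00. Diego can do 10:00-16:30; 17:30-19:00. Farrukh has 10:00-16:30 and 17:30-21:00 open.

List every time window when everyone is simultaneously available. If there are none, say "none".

Lila ∩ Diego: 10:00-16:30, 17:30-19:00.
Lila ∩ Diego ∩ Farrukh: 10:00-16:30, 17:30-19:00.
Those are the intersection windows.

10:00-16:30, 17:30-19:00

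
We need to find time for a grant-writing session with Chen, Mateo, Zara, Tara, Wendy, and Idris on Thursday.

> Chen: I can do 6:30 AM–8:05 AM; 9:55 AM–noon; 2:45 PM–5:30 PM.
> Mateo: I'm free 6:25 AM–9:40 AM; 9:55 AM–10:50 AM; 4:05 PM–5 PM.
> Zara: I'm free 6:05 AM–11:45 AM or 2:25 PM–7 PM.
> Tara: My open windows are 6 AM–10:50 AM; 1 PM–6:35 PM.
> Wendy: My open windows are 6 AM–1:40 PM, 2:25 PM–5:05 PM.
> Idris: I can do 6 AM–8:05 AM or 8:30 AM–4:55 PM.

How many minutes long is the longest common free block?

Chen ∩ Mateo: 06:30-08:05, 09:55-10:50, 16:05-17:00.
Chen ∩ Mateo ∩ Zara: 06:30-08:05, 09:55-10:50, 16:05-17:00.
Chen ∩ Mateo ∩ Zara ∩ Tara: 06:30-08:05, 09:55-10:50, 16:05-17:00.
Chen ∩ Mateo ∩ Zara ∩ Tara ∩ Wendy: 06:30-08:05, 09:55-10:50, 16:05-17:00.
Chen ∩ Mateo ∩ Zara ∩ Tara ∩ Wendy ∩ Idris: 06:30-08:05, 09:55-10:50, 16:05-16:55.
The longest is 06:30-08:05 at 95 minutes.

95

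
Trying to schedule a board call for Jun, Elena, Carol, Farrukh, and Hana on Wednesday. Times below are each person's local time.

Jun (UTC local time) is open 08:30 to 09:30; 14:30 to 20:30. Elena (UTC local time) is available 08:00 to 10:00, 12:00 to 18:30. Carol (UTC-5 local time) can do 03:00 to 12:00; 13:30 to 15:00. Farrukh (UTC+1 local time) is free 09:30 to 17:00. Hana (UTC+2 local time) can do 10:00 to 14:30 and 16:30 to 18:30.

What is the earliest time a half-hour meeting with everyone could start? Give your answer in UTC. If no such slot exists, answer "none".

Jun in UTC: 08:30-09:30, 14:30-20:30.
Elena in UTC: 08:00-10:00, 12:00-18:30.
Carol in UTC: 08:00-17:00, 18:30-20:00 (add 5h to convert from UTC-5).
Farrukh in UTC: 08:30-16:00 (subtract 1h to convert from UTC+1).
Hana in UTC: 08:00-12:30, 14:30-16:30 (subtract 2h to convert from UTC+2).
Jun ∩ Elena: 08:30-09:30, 14:30-18:30.
Jun ∩ Elena ∩ Carol: 08:30-09:30, 14:30-17:00.
Jun ∩ Elena ∩ Carol ∩ Farrukh: 08:30-09:30, 14:30-16:00.
Jun ∩ Elena ∩ Carol ∩ Farrukh ∩ Hana: 08:30-09:30, 14:30-16:00.
The first common window of at least 30 minutes is 08:30-09:30, so the earliest start is 08:30.

08:30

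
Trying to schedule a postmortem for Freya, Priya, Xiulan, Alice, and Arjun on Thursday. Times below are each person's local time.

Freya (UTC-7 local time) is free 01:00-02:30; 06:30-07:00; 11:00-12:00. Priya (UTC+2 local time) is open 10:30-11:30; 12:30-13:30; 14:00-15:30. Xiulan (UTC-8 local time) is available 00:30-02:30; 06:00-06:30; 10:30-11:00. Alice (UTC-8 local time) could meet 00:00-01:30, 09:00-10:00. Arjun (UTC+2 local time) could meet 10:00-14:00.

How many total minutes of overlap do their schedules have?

Freya in UTC: 08:00-09:30, 13:30-14:00, 18:00-19:00 (add 7h to convert from UTC-7).
Priya in UTC: 08:30-09:30, 10:30-11:30, 12:00-13:30 (subtract 2h to convert from UTC+2).
Xiulan in UTC: 08:30-10:30, 14:00-14:30, 18:30-19:00 (add 8h to convert from UTC-8).
Alice in UTC: 08:00-09:30, 17:00-18:00 (add 8h to convert from UTC-8).
Arjun in UTC: 08:00-12:00 (subtract 2h to convert from UTC+2).
Freya ∩ Priya: 08:30-09:30.
Freya ∩ Priya ∩ Xiulan: 08:30-09:30.
Freya ∩ Priya ∩ Xiulan ∩ Alice: 08:30-09:30.
Freya ∩ Priya ∩ Xiulan ∩ Alice ∩ Arjun: 08:30-09:30.
That's a single block of 60 minutes.

60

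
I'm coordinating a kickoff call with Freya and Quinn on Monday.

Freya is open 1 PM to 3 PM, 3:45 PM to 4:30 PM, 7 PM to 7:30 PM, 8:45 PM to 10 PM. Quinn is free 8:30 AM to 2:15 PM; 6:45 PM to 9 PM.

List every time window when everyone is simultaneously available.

13:00-14:15, 19:00-19:30, 20:45-21:00

Freya ∩ Quinn: 13:00-14:15, 19:00-19:30, 20:45-21:00.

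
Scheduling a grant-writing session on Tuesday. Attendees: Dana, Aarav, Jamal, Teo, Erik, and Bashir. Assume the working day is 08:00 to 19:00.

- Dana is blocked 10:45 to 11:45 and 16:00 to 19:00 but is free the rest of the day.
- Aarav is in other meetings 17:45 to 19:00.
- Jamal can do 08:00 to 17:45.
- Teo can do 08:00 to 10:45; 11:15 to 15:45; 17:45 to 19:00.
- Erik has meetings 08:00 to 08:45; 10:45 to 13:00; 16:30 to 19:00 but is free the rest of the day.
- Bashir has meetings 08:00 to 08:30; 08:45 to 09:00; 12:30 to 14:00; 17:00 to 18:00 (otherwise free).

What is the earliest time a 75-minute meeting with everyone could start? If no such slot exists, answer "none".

09:00

Dana free: 08:00-10:45, 11:45-16:00 (invert busy blocks within the working day).
Aarav free: 08:00-17:45 (invert busy blocks within the working day).
Jamal free: 08:00-17:45.
Teo free: 08:00-10:45, 11:15-15:45, 17:45-19:00.
Erik free: 08:45-10:45, 13:00-16:30 (invert busy blocks within the working day).
Bashir free: 08:30-08:45, 09:00-12:30, 14:00-17:00, 18:00-19:00 (invert busy blocks within the working day).
Dana ∩ Aarav: 08:00-10:45, 11:45-16:00.
Dana ∩ Aarav ∩ Jamal: 08:00-10:45, 11:45-16:00.
Dana ∩ Aarav ∩ Jamal ∩ Teo: 08:00-10:45, 11:45-15:45.
Dana ∩ Aarav ∩ Jamal ∩ Teo ∩ Erik: 08:45-10:45, 13:00-15:45.
Dana ∩ Aarav ∩ Jamal ∩ Teo ∩ Erik ∩ Bashir: 09:00-10:45, 14:00-15:45.
The first common window of at least 75 minutes is 09:00-10:45, so the earliest start is 09:00.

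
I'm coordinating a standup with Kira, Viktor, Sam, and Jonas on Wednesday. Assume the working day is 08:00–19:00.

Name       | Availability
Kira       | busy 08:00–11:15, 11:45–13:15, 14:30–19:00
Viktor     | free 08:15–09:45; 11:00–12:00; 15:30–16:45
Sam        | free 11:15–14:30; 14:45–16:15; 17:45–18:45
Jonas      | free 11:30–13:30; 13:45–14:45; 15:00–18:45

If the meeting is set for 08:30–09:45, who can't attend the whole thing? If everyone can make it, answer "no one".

Jonas, Kira, Sam

Kira free: 11:15-11:45, 13:15-14:30 (invert busy blocks within the working day).
Viktor free: 08:15-09:45, 11:00-12:00, 15:30-16:45.
Sam free: 11:15-14:30, 14:45-16:15, 17:45-18:45.
Jonas free: 11:30-13:30, 13:45-14:45, 15:00-18:45.
Kira: not fully free for 08:30-09:45. Viktor: free for 08:30-09:45. Sam: not fully free for 08:30-09:45. Jonas: not fully free for 08:30-09:45.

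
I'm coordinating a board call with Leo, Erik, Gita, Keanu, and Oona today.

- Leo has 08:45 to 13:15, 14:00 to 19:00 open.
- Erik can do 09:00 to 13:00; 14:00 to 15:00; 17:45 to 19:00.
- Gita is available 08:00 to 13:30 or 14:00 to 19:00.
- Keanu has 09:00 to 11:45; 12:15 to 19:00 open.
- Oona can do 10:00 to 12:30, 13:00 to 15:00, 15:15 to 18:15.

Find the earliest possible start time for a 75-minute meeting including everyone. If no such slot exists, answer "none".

10:00

Leo ∩ Erik: 09:00-13:00, 14:00-15:00, 17:45-19:00.
Leo ∩ Erik ∩ Gita: 09:00-13:00, 14:00-15:00, 17:45-19:00.
Leo ∩ Erik ∩ Gita ∩ Keanu: 09:00-11:45, 12:15-13:00, 14:00-15:00, 17:45-19:00.
Leo ∩ Erik ∩ Gita ∩ Keanu ∩ Oona: 10:00-11:45, 12:15-12:30, 14:00-15:00, 17:45-18:15.
The first common window of at least 75 minutes is 10:00-11:45, so the earliest start is 10:00.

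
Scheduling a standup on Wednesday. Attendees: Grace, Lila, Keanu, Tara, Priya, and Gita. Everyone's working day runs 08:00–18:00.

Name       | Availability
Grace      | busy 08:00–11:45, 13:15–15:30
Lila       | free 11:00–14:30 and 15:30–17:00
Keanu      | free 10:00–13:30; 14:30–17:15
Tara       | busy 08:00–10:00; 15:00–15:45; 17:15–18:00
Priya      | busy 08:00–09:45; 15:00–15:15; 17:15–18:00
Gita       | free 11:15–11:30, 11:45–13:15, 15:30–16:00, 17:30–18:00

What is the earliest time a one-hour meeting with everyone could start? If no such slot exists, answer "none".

11:45

Grace free: 11:45-13:15, 15:30-18:00 (invert busy blocks within the working day).
Lila free: 11:00-14:30, 15:30-17:00.
Keanu free: 10:00-13:30, 14:30-17:15.
Tara free: 10:00-15:00, 15:45-17:15 (invert busy blocks within the working day).
Priya free: 09:45-15:00, 15:15-17:15 (invert busy blocks within the working day).
Gita free: 11:15-11:30, 11:45-13:15, 15:30-16:00, 17:30-18:00.
Grace ∩ Lila: 11:45-13:15, 15:30-17:00.
Grace ∩ Lila ∩ Keanu: 11:45-13:15, 15:30-17:00.
Grace ∩ Lila ∩ Keanu ∩ Tara: 11:45-13:15, 15:45-17:00.
Grace ∩ Lila ∩ Keanu ∩ Tara ∩ Priya: 11:45-13:15, 15:45-17:00.
Grace ∩ Lila ∩ Keanu ∩ Tara ∩ Priya ∩ Gita: 11:45-13:15, 15:45-16:00.
The first common window of at least 60 minutes is 11:45-13:15, so the earliest start is 11:45.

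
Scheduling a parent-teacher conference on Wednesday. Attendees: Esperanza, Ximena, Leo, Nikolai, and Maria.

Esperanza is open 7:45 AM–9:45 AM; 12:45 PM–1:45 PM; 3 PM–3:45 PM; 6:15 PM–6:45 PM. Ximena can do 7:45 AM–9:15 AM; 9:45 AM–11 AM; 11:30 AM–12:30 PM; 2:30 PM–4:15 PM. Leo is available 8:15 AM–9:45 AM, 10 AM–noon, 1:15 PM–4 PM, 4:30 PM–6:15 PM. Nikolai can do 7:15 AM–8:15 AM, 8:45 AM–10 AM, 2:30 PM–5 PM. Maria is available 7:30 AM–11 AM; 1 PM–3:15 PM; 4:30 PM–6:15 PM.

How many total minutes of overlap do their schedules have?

Esperanza ∩ Ximena: 07:45-09:15, 15:00-15:45.
Esperanza ∩ Ximena ∩ Leo: 08:15-09:15, 15:00-15:45.
Esperanza ∩ Ximena ∩ Leo ∩ Nikolai: 08:45-09:15, 15:00-15:45.
Esperanza ∩ Ximena ∩ Leo ∩ Nikolai ∩ Maria: 08:45-09:15, 15:00-15:15.
Summing the common windows: 30 + 15 = 45 minutes.

45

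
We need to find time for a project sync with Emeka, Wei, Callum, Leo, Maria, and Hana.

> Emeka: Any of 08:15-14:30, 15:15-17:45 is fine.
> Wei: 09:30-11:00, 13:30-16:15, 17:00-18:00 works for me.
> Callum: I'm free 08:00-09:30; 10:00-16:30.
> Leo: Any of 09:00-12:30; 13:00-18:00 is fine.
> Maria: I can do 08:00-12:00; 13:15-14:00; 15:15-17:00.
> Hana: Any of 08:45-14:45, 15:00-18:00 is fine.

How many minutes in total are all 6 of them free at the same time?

150

Emeka ∩ Wei: 09:30-11:00, 13:30-14:30, 15:15-16:15, 17:00-17:45.
Emeka ∩ Wei ∩ Callum: 10:00-11:00, 13:30-14:30, 15:15-16:15.
Emeka ∩ Wei ∩ Callum ∩ Leo: 10:00-11:00, 13:30-14:30, 15:15-16:15.
Emeka ∩ Wei ∩ Callum ∩ Leo ∩ Maria: 10:00-11:00, 13:30-14:00, 15:15-16:15.
Emeka ∩ Wei ∩ Callum ∩ Leo ∩ Maria ∩ Hana: 10:00-11:00, 13:30-14:00, 15:15-16:15.
Those are the intersection windows.
Summing the common windows: 60 + 30 + 60 = 150 minutes.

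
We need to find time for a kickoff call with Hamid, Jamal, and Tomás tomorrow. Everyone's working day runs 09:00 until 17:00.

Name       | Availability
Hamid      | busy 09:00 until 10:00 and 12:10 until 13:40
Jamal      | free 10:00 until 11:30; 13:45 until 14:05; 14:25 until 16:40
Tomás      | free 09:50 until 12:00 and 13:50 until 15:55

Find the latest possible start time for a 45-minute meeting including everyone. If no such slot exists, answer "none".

15:10

Hamid free: 10:00-12:10, 13:40-17:00 (invert busy blocks within the working day).
Jamal free: 10:00-11:30, 13:45-14:05, 14:25-16:40.
Tomás free: 09:50-12:00, 13:50-15:55.
Hamid ∩ Jamal: 10:00-11:30, 13:45-14:05, 14:25-16:40.
Hamid ∩ Jamal ∩ Tomás: 10:00-11:30, 13:50-14:05, 14:25-15:55.
The last common window of at least 45 minutes is 14:25-15:55; a 45-minute meeting can start as late as 15:10 and still end by 15:55.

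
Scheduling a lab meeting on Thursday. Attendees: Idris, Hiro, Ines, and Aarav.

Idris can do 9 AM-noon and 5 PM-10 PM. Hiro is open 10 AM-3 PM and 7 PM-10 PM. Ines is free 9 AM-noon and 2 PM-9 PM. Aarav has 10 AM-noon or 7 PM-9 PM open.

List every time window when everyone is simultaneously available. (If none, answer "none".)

Idris ∩ Hiro: 10:00-12:00, 19:00-22:00.
Idris ∩ Hiro ∩ Ines: 10:00-12:00, 19:00-21:00.
Idris ∩ Hiro ∩ Ines ∩ Aarav: 10:00-12:00, 19:00-21:00.

10:00-12:00, 19:00-21:00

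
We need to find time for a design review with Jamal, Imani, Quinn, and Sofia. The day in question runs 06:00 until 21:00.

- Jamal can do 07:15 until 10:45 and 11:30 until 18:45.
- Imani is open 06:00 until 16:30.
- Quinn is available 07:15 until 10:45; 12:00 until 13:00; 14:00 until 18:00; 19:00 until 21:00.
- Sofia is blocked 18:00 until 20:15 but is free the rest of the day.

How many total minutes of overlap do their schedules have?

Jamal free: 07:15-10:45, 11:30-18:45.
Imani free: 06:00-16:30.
Quinn free: 07:15-10:45, 12:00-13:00, 14:00-18:00, 19:00-21:00.
Sofia free: 06:00-18:00, 20:15-21:00 (invert busy blocks within the working day).
Jamal ∩ Imani: 07:15-10:45, 11:30-16:30.
Jamal ∩ Imani ∩ Quinn: 07:15-10:45, 12:00-13:00, 14:00-16:30.
Jamal ∩ Imani ∩ Quinn ∩ Sofia: 07:15-10:45, 12:00-13:00, 14:00-16:30.
Those are the intersection windows.
Summing the common windows: 210 + 60 + 150 = 420 minutes.

420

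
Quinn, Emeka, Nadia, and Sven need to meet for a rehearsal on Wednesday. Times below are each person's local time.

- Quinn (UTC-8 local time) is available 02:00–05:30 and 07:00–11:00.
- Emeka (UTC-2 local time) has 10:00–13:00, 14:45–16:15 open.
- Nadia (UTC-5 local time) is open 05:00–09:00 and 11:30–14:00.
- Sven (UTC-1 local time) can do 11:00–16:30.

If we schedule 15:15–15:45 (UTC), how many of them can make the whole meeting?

2

Quinn in UTC: 10:00-13:30, 15:00-19:00 (add 8h to convert from UTC-8).
Emeka in UTC: 12:00-15:00, 16:45-18:15 (add 2h to convert from UTC-2).
Nadia in UTC: 10:00-14:00, 16:30-19:00 (add 5h to convert from UTC-5).
Sven in UTC: 12:00-17:30 (add 1h to convert from UTC-1).
Quinn and Sven can make the full 15:15-15:45 slot — that's 2.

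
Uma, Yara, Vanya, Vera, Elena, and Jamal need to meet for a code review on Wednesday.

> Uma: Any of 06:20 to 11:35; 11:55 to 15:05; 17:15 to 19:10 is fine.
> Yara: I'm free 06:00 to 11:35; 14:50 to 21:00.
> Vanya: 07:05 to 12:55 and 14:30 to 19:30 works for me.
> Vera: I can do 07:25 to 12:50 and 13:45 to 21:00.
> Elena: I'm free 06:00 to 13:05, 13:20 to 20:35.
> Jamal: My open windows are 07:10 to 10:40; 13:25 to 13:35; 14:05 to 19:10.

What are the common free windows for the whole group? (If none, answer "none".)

Uma ∩ Yara: 06:20-11:35, 14:50-15:05, 17:15-19:10.
Uma ∩ Yara ∩ Vanya: 07:05-11:35, 14:50-15:05, 17:15-19:10.
Uma ∩ Yara ∩ Vanya ∩ Vera: 07:25-11:35, 14:50-15:05, 17:15-19:10.
Uma ∩ Yara ∩ Vanya ∩ Vera ∩ Elena: 07:25-11:35, 14:50-15:05, 17:15-19:10.
Uma ∩ Yara ∩ Vanya ∩ Vera ∩ Elena ∩ Jamal: 07:25-10:40, 14:50-15:05, 17:15-19:10.

07:25-10:40, 14:50-15:05, 17:15-19:10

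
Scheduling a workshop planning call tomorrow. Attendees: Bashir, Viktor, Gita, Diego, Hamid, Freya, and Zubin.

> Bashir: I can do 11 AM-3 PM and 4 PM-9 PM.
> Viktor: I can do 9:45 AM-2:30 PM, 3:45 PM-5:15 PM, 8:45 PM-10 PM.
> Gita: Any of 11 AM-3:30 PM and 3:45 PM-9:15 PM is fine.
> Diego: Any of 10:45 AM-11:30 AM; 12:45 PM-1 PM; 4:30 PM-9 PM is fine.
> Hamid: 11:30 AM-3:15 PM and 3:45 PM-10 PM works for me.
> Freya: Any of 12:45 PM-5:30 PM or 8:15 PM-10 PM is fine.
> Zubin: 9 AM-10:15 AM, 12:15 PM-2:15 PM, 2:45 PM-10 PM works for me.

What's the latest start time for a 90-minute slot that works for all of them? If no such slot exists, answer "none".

Bashir ∩ Viktor: 11:00-14:30, 16:00-17:15, 20:45-21:00.
Bashir ∩ Viktor ∩ Gita: 11:00-14:30, 16:00-17:15, 20:45-21:00.
Bashir ∩ Viktor ∩ Gita ∩ Diego: 11:00-11:30, 12:45-13:00, 16:30-17:15, 20:45-21:00.
Bashir ∩ Viktor ∩ Gita ∩ Diego ∩ Hamid: 12:45-13:00, 16:30-17:15, 20:45-21:00.
Bashir ∩ Viktor ∩ Gita ∩ Diego ∩ Hamid ∩ Freya: 12:45-13:00, 16:30-17:15, 20:45-21:00.
Bashir ∩ Viktor ∩ Gita ∩ Diego ∩ Hamid ∩ Freya ∩ Zubin: 12:45-13:00, 16:30-17:15, 20:45-21:00.
Those are the intersection windows.
No common window is at least 90 minutes long.

none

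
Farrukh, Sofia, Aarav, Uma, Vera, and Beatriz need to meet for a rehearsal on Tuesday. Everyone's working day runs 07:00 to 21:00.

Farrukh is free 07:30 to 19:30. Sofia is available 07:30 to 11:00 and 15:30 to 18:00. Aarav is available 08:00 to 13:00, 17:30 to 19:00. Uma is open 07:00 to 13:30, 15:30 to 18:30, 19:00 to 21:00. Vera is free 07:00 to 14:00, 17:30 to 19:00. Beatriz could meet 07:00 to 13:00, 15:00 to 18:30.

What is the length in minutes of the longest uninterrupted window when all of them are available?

Farrukh ∩ Sofia: 07:30-11:00, 15:30-18:00.
Farrukh ∩ Sofia ∩ Aarav: 08:00-11:00, 17:30-18:00.
Farrukh ∩ Sofia ∩ Aarav ∩ Uma: 08:00-11:00, 17:30-18:00.
Farrukh ∩ Sofia ∩ Aarav ∩ Uma ∩ Vera: 08:00-11:00, 17:30-18:00.
Farrukh ∩ Sofia ∩ Aarav ∩ Uma ∩ Vera ∩ Beatriz: 08:00-11:00, 17:30-18:00.
Those are the intersection windows.
The longest is 08:00-11:00 at 180 minutes.

180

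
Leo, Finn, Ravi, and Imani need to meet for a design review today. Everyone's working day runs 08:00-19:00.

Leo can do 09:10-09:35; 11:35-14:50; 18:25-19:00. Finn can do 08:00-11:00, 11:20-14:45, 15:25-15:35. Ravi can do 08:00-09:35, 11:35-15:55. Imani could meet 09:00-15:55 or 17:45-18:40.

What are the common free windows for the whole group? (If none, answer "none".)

09:10-09:35, 11:35-14:45

Leo ∩ Finn: 09:10-09:35, 11:35-14:45.
Leo ∩ Finn ∩ Ravi: 09:10-09:35, 11:35-14:45.
Leo ∩ Finn ∩ Ravi ∩ Imani: 09:10-09:35, 11:35-14:45.
Those are the intersection windows.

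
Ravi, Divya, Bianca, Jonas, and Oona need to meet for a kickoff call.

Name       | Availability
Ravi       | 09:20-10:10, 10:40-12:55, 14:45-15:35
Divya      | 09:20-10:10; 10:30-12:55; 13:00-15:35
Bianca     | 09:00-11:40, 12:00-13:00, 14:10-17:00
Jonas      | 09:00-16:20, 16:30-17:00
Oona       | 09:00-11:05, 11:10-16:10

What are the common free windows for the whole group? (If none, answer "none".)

09:20-10:10, 10:40-11:05, 11:10-11:40, 12:00-12:55, 14:45-15:35

Ravi ∩ Divya: 09:20-10:10, 10:40-12:55, 14:45-15:35.
Ravi ∩ Divya ∩ Bianca: 09:20-10:10, 10:40-11:40, 12:00-12:55, 14:45-15:35.
Ravi ∩ Divya ∩ Bianca ∩ Jonas: 09:20-10:10, 10:40-11:40, 12:00-12:55, 14:45-15:35.
Ravi ∩ Divya ∩ Bianca ∩ Jonas ∩ Oona: 09:20-10:10, 10:40-11:05, 11:10-11:40, 12:00-12:55, 14:45-15:35.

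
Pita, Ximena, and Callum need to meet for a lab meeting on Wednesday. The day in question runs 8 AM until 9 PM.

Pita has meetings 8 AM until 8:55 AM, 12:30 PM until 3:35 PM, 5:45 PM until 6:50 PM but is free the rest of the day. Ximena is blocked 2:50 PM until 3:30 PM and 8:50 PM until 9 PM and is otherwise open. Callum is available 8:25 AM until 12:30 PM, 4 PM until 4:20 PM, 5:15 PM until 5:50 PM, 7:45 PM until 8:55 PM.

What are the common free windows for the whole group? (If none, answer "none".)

Pita free: 08:55-12:30, 15:35-17:45, 18:50-21:00 (invert busy blocks within the working day).
Ximena free: 08:00-14:50, 15:30-20:50 (invert busy blocks within the working day).
Callum free: 08:25-12:30, 16:00-16:20, 17:15-17:50, 19:45-20:55.
Pita ∩ Ximena: 08:55-12:30, 15:35-17:45, 18:50-20:50.
Pita ∩ Ximena ∩ Callum: 08:55-12:30, 16:00-16:20, 17:15-17:45, 19:45-20:50.
So the common availability across everyone is 08:55-12:30, 16:00-16:20, 17:15-17:45, 19:45-20:50.

08:55-12:30, 16:00-16:20, 17:15-17:45, 19:45-20:50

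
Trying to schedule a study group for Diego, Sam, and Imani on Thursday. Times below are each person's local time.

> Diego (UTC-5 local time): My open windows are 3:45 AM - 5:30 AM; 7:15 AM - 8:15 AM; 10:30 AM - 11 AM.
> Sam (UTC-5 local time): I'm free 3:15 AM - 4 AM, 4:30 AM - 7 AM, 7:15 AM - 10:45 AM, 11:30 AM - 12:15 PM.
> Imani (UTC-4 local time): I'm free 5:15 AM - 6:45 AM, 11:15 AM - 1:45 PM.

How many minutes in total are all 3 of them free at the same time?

Diego in UTC: 08:45-10:30, 12:15-13:15, 15:30-16:00 (add 5h to convert from UTC-5).
Sam in UTC: 08:15-09:00, 09:30-12:00, 12:15-15:45, 16:30-17:15 (add 5h to convert from UTC-5).
Imani in UTC: 09:15-10:45, 15:15-17:45 (add 4h to convert from UTC-4).
Diego ∩ Sam: 08:45-09:00, 09:30-10:30, 12:15-13:15, 15:30-15:45.
Diego ∩ Sam ∩ Imani: 09:30-10:30, 15:30-15:45.
Those are the intersection windows.
Summing the common windows: 60 + 15 = 75 minutes.

75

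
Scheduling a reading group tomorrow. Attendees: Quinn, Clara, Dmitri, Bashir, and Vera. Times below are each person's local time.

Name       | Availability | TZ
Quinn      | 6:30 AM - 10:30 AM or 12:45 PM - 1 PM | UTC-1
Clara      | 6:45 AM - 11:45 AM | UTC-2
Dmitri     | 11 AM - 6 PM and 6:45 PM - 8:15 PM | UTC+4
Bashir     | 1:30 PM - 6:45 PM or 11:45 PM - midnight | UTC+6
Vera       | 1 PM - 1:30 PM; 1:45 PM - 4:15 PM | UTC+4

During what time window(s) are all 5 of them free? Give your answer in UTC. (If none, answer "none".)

09:00-09:30, 09:45-11:30

Quinn in UTC: 07:30-11:30, 13:45-14:00 (add 1h to convert from UTC-1).
Clara in UTC: 08:45-13:45 (add 2h to convert from UTC-2).
Dmitri in UTC: 07:00-14:00, 14:45-16:15 (subtract 4h to convert from UTC+4).
Bashir in UTC: 07:30-12:45, 17:45-18:00 (subtract 6h to convert from UTC+6).
Vera in UTC: 09:00-09:30, 09:45-12:15 (subtract 4h to convert from UTC+4).
Quinn ∩ Clara: 08:45-11:30.
Quinn ∩ Clara ∩ Dmitri: 08:45-11:30.
Quinn ∩ Clara ∩ Dmitri ∩ Bashir: 08:45-11:30.
Quinn ∩ Clara ∩ Dmitri ∩ Bashir ∩ Vera: 09:00-09:30, 09:45-11:30.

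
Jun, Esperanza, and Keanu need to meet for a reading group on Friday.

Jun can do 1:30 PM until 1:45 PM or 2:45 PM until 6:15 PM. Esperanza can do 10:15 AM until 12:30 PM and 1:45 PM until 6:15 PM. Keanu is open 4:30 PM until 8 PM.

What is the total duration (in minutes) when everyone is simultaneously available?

Jun ∩ Esperanza: 14:45-18:15.
Jun ∩ Esperanza ∩ Keanu: 16:30-18:15.
That's a single block of 105 minutes.

105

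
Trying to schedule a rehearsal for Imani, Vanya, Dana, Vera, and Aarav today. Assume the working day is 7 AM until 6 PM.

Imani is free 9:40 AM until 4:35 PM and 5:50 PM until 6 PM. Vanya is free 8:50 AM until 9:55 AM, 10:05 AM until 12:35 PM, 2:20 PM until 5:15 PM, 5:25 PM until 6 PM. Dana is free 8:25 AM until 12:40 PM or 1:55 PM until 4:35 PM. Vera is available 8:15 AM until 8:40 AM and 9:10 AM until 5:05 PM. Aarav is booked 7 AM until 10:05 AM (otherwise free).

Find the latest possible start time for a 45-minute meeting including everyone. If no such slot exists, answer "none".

Imani free: 09:40-16:35, 17:50-18:00.
Vanya free: 08:50-09:55, 10:05-12:35, 14:20-17:15, 17:25-18:00.
Dana free: 08:25-12:40, 13:55-16:35.
Vera free: 08:15-08:40, 09:10-17:05.
Aarav free: 10:05-18:00 (invert busy blocks within the working day).
Imani ∩ Vanya: 09:40-09:55, 10:05-12:35, 14:20-16:35, 17:50-18:00.
Imani ∩ Vanya ∩ Dana: 09:40-09:55, 10:05-12:35, 14:20-16:35.
Imani ∩ Vanya ∩ Dana ∩ Vera: 09:40-09:55, 10:05-12:35, 14:20-16:35.
Imani ∩ Vanya ∩ Dana ∩ Vera ∩ Aarav: 10:05-12:35, 14:20-16:35.
The last common window of at least 45 minutes is 14:20-16:35; a 45-minute meeting can start as late as 15:50 and still end by 16:35.

15:50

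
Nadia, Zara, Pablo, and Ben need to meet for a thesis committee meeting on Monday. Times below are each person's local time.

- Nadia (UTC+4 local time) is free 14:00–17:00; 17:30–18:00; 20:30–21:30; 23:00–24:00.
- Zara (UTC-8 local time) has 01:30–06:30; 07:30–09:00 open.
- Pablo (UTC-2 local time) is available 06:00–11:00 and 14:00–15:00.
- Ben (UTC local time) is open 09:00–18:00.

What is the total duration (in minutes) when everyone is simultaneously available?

Nadia in UTC: 10:00-13:00, 13:30-14:00, 16:30-17:30, 19:00-20:00 (subtract 4h to convert from UTC+4).
Zara in UTC: 09:30-14:30, 15:30-17:00 (add 8h to convert from UTC-8).
Pablo in UTC: 08:00-13:00, 16:00-17:00 (add 2h to convert from UTC-2).
Ben in UTC: 09:00-18:00.
Nadia ∩ Zara: 10:00-13:00, 13:30-14:00, 16:30-17:00.
Nadia ∩ Zara ∩ Pablo: 10:00-13:00, 16:30-17:00.
Nadia ∩ Zara ∩ Pablo ∩ Ben: 10:00-13:00, 16:30-17:00.
So the common availability across everyone is 10:00-13:00, 16:30-17:00.
Summing the common windows: 180 + 30 = 210 minutes.

210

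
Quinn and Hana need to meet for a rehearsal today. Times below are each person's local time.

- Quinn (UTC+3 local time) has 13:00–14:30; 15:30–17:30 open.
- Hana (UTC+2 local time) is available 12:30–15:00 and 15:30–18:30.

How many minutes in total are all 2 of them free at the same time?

Quinn in UTC: 10:00-11:30, 12:30-14:30 (subtract 3h to convert from UTC+3).
Hana in UTC: 10:30-13:00, 13:30-16:30 (subtract 2h to convert from UTC+2).
Quinn ∩ Hana: 10:30-11:30, 12:30-13:00, 13:30-14:30.
Summing the common windows: 60 + 30 + 60 = 150 minutes.

150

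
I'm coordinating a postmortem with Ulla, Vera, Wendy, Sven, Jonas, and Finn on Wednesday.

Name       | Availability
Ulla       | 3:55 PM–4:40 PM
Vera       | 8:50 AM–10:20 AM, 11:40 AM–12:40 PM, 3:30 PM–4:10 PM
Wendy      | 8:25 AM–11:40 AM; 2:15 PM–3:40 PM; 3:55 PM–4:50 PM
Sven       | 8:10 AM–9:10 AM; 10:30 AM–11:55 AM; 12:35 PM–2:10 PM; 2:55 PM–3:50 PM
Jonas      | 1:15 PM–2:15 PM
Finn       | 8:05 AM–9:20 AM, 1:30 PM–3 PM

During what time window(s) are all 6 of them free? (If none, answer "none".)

none

Ulla ∩ Vera: 15:55-16:10.
Ulla ∩ Vera ∩ Wendy: 15:55-16:10.
Ulla ∩ Vera ∩ Wendy ∩ Sven: ∅.
Ulla ∩ Vera ∩ Wendy ∩ Sven ∩ Jonas: ∅.
Ulla ∩ Vera ∩ Wendy ∩ Sven ∩ Jonas ∩ Finn: ∅.
There is no time when everyone is free.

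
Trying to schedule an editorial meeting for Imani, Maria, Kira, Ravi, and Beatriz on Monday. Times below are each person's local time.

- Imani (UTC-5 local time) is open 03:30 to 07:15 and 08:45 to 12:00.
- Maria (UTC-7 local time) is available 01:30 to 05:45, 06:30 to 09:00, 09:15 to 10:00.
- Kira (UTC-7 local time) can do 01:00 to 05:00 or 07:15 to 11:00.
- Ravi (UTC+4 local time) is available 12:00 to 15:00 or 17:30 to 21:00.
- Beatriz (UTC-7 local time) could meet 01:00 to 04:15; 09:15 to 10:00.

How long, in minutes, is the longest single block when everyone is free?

Imani in UTC: 08:30-12:15, 13:45-17:00 (add 5h to convert from UTC-5).
Maria in UTC: 08:30-12:45, 13:30-16:00, 16:15-17:00 (add 7h to convert from UTC-7).
Kira in UTC: 08:00-12:00, 14:15-18:00 (add 7h to convert from UTC-7).
Ravi in UTC: 08:00-11:00, 13:30-17:00 (subtract 4h to convert from UTC+4).
Beatriz in UTC: 08:00-11:15, 16:15-17:00 (add 7h to convert from UTC-7).
Imani ∩ Maria: 08:30-12:15, 13:45-16:00, 16:15-17:00.
Imani ∩ Maria ∩ Kira: 08:30-12:00, 14:15-16:00, 16:15-17:00.
Imani ∩ Maria ∩ Kira ∩ Ravi: 08:30-11:00, 14:15-16:00, 16:15-17:00.
Imani ∩ Maria ∩ Kira ∩ Ravi ∩ Beatriz: 08:30-11:00, 16:15-17:00.
The longest is 08:30-11:00 at 150 minutes.

150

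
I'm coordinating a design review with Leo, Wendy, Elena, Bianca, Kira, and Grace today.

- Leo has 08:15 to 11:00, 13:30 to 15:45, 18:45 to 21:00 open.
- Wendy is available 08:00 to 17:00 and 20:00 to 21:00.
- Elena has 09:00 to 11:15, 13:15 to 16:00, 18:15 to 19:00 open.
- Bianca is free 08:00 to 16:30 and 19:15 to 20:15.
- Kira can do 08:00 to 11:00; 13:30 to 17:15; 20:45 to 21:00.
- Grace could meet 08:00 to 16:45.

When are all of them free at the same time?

Leo ∩ Wendy: 08:15-11:00, 13:30-15:45, 20:00-21:00.
Leo ∩ Wendy ∩ Elena: 09:00-11:00, 13:30-15:45.
Leo ∩ Wendy ∩ Elena ∩ Bianca: 09:00-11:00, 13:30-15:45.
Leo ∩ Wendy ∩ Elena ∩ Bianca ∩ Kira: 09:00-11:00, 13:30-15:45.
Leo ∩ Wendy ∩ Elena ∩ Bianca ∩ Kira ∩ Grace: 09:00-11:00, 13:30-15:45.

09:00-11:00, 13:30-15:45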